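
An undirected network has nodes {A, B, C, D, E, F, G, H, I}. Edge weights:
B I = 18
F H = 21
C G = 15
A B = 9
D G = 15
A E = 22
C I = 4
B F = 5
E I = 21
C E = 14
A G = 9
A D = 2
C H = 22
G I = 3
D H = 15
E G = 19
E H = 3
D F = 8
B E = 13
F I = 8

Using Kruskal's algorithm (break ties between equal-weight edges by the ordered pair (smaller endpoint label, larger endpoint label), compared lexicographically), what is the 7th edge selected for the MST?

F-I

Kruskal: consider edges lightest-first.
A D (2): add — endpoints in different components.
E H (3): add — endpoints in different components.
G I (3): add — endpoints in different components.
C I (4): add — endpoints in different components.
B F (5): add — endpoints in different components.
D F (8): add — endpoints in different components.
F I (8): add — endpoints in different components.
A B (9): skip — A and B already connected.
A G (9): skip — A and G already connected.
B E (13): add — endpoints in different components.
The 7th edge added is F I.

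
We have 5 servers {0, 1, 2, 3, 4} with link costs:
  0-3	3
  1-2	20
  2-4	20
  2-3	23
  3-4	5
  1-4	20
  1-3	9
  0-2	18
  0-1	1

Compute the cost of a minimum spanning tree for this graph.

27

Sort edges by weight, then run Kruskal:
0-1 (1): add — endpoints in different components.
0-3 (3): add — endpoints in different components.
3-4 (5): add — endpoints in different components.
1-3 (9): skip — 1 and 3 already connected.
0-2 (18): add — endpoints in different components.
MST edges: 0-1, 0-3, 3-4, 0-2; total weight 1+3+5+18 = 27.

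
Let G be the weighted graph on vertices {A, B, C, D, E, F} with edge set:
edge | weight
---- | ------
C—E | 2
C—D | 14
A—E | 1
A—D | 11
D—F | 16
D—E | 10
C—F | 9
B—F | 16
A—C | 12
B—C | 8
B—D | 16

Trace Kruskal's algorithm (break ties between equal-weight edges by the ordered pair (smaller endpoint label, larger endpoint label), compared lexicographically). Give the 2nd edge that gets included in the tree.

Sort edges by weight, then run Kruskal:
A—E (1): add. Components now {A,E} {B} {C} {D} {F}
C—E (2): add. Components now {A,C,E} {B} {D} {F}
B—C (8): add. Components now {A,B,C,E} {D} {F}
C—F (9): add. Components now {A,B,C,E,F} {D}
D—E (10): add. Components now {A,B,C,D,E,F}
The 2nd edge added is C—E.

C-E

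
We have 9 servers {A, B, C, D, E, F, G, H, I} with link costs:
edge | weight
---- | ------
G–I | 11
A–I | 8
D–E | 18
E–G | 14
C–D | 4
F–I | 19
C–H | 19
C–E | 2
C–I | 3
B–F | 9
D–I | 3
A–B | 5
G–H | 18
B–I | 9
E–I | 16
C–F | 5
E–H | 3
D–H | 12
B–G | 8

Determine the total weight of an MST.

37

Kruskal's algorithm — process edges by increasing weight (ties by edge label):
C–E (2): add — endpoints in different components.
C–I (3): add — endpoints in different components.
D–I (3): add — endpoints in different components.
E–H (3): add — endpoints in different components.
C–D (4): skip — C and D already connected.
A–B (5): add — endpoints in different components.
C–F (5): add — endpoints in different components.
A–I (8): add — endpoints in different components.
B–G (8): add — endpoints in different components.
MST edges: C–E, C–I, D–I, E–H, A–B, C–F, A–I, B–G; total weight 2+3+3+3+5+5+8+8 = 37.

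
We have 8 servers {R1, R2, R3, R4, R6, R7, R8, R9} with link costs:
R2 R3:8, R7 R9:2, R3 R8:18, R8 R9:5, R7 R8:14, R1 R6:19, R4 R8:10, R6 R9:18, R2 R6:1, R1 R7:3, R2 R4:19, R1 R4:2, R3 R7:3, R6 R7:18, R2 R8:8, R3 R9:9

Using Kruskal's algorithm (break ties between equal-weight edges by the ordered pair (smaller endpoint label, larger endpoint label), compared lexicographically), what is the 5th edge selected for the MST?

Kruskal: consider edges lightest-first.
R2 R6 (1): add — endpoints in different components.
R1 R4 (2): add — endpoints in different components.
R7 R9 (2): add — endpoints in different components.
R1 R7 (3): add — endpoints in different components.
R3 R7 (3): add — endpoints in different components.
R8 R9 (5): add — endpoints in different components.
R2 R3 (8): add — endpoints in different components.
The 5th edge added is R3 R7.

R3-R7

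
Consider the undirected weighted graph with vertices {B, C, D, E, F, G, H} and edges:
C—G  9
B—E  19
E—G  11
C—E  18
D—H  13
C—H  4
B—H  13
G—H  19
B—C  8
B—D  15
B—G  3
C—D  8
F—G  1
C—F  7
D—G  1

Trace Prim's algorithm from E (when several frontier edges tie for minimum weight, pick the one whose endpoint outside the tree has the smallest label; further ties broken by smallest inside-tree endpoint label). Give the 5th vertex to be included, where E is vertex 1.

B

Grow the tree from E using Prim:
Step 1: cheapest edge leaving the tree is E—G (11); add G.
Step 2: cheapest edge leaving the tree is D—G (1); add D.
Step 3: cheapest edge leaving the tree is F—G (1); add F.
Step 4: cheapest edge leaving the tree is B—G (3); add B.
Step 5: cheapest edge leaving the tree is C—F (7); add C.
Step 6: cheapest edge leaving the tree is C—H (4); add H.
Vertex order: E, G, D, F, B, C, H. The 5th vertex is B.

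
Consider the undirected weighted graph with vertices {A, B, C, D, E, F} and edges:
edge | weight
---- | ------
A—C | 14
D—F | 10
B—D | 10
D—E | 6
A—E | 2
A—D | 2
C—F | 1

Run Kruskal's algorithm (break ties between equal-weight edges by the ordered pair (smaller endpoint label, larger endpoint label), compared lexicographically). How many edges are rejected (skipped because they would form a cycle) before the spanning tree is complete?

1

Kruskal: consider edges lightest-first.
C—F (1): add. Components now {A} {B} {C,F} {D} {E}
A—D (2): add. Components now {A,D} {B} {C,F} {E}
A—E (2): add. Components now {A,D,E} {B} {C,F}
D—E (6): skip — D and E already connected.
B—D (10): add. Components now {A,B,D,E} {C,F}
D—F (10): add. Components now {A,B,C,D,E,F}
Edges rejected before the tree was complete: 1.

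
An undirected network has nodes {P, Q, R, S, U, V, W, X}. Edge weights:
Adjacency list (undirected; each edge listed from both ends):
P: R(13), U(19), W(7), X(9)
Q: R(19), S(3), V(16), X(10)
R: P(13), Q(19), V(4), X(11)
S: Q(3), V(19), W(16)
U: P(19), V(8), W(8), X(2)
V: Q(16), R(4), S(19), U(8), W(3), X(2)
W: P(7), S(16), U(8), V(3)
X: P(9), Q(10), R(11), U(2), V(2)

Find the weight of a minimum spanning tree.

Prim's algorithm from W:
Step 1: cheapest edge leaving the tree is V—W (3); add V.
Step 2: cheapest edge leaving the tree is V—X (2); add X.
Step 3: cheapest edge leaving the tree is U—X (2); add U.
Step 4: cheapest edge leaving the tree is R—V (4); add R.
Step 5: cheapest edge leaving the tree is P—W (7); add P.
Step 6: cheapest edge leaving the tree is Q—X (10); add Q.
Step 7: cheapest edge leaving the tree is Q—S (3); add S.
MST edges: V—W, V—X, U—X, R—V, P—W, Q—X, Q—S; total weight 3+2+2+4+7+10+3 = 31.

31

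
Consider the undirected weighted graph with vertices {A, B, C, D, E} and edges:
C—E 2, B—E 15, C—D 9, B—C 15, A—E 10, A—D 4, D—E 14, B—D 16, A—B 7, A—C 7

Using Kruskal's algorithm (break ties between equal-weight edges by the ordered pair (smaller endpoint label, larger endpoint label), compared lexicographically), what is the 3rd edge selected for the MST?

Sort edges by weight, then run Kruskal:
C—E (2): add. Components now {A} {B} {C,E} {D}
A—D (4): add. Components now {A,D} {B} {C,E}
A—B (7): add. Components now {A,B,D} {C,E}
A—C (7): add. Components now {A,B,C,D,E}
The 3rd edge added is A—B.

A-B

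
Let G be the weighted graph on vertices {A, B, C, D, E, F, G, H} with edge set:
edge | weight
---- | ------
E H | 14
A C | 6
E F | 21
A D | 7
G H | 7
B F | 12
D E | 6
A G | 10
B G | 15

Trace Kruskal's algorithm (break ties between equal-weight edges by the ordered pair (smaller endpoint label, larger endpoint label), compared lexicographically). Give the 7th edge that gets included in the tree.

B-G

Kruskal's algorithm — process edges by increasing weight (ties by edge label):
A C (6): add — endpoints in different components.
D E (6): add — endpoints in different components.
A D (7): add — endpoints in different components.
G H (7): add — endpoints in different components.
A G (10): add — endpoints in different components.
B F (12): add — endpoints in different components.
E H (14): skip — E and H already connected.
B G (15): add — endpoints in different components.
The 7th edge added is B G.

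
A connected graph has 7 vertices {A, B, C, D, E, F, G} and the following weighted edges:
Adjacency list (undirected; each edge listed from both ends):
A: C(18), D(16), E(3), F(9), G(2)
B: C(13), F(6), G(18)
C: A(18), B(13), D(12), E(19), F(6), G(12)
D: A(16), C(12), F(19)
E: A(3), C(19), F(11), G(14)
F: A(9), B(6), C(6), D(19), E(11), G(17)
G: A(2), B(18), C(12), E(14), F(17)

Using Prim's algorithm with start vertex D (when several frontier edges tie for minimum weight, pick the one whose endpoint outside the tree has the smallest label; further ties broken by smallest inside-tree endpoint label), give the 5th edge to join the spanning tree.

A-G

Grow the tree from D using Prim:
Step 1: cheapest edge leaving the tree is C–D (12); add C.
Step 2: cheapest edge leaving the tree is C–F (6); add F.
Step 3: cheapest edge leaving the tree is B–F (6); add B.
Step 4: cheapest edge leaving the tree is A–F (9); add A.
Step 5: cheapest edge leaving the tree is A–G (2); add G.
Step 6: cheapest edge leaving the tree is A–E (3); add E.
The 5th edge added is A–G.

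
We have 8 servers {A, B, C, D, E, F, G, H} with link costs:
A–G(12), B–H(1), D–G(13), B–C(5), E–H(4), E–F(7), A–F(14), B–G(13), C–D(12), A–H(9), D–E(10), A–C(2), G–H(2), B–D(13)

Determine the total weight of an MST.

Prim's algorithm from C:
Step 1: frontier [A–C 2, B–C 5, C–D 12] → take A–C (2); add A.
Step 2: frontier [A–H 9, A–G 12, A–F 14, B–C 5, C–D 12] → take B–C (5); add B.
Step 3: frontier [A–H 9, A–G 12, A–F 14, B–H 1, B–D 13, B–G 13, C–D 12] → take B–H (1); add H.
Step 4: frontier [A–G 12, A–F 14, B–D 13, B–G 13, C–D 12, G–H 2, E–H 4] → take G–H (2); add G.
Step 5: frontier [A–F 14, B–D 13, C–D 12, D–G 13, E–H 4] → take E–H (4); add E.
Step 6: frontier [A–F 14, B–D 13, C–D 12, E–F 7, D–E 10, D–G 13] → take E–F (7); add F.
Step 7: frontier [B–D 13, C–D 12, D–E 10, D–G 13] → take D–E (10); add D.
MST edges: A–C, B–C, B–H, G–H, E–H, E–F, D–E; total weight 2+5+1+2+4+7+10 = 31.

31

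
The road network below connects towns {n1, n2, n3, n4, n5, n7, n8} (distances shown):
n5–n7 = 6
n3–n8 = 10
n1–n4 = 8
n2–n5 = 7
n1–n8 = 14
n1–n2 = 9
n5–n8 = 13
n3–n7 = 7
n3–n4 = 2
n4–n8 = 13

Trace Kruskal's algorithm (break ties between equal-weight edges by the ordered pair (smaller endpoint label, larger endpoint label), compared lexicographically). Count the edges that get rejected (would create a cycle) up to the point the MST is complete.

1

Kruskal's algorithm — process edges by increasing weight (ties by edge label):
n3–n4 (2): add. Components now {n2} {n5} {n8} {n7} {n1} {n3,n4}
n5–n7 (6): add. Components now {n2} {n5,n7} {n8} {n1} {n3,n4}
n2–n5 (7): add. Components now {n2,n5,n7} {n8} {n1} {n3,n4}
n3–n7 (7): add. Components now {n2,n3,n4,n5,n7} {n8} {n1}
n1–n4 (8): add. Components now {n1,n2,n3,n4,n5,n7} {n8}
n1–n2 (9): skip — n2 and n1 already connected.
n3–n8 (10): add. Components now {n1,n2,n3,n4,n5,n7,n8}
Edges rejected before the tree was complete: 1.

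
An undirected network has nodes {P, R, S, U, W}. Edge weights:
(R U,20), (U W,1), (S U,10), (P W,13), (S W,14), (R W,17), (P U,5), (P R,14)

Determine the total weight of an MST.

30

Prim, starting at P.
Step 1: frontier [P U 5, P W 13, P R 14] → take P U (5); add U.
Step 2: frontier [P W 13, P R 14, U W 1, S U 10, R U 20] → take U W (1); add W.
Step 3: frontier [P R 14, S U 10, R U 20, S W 14, R W 17] → take S U (10); add S.
Step 4: frontier [P R 14, R U 20, R W 17] → take P R (14); add R.
MST edges: P U, U W, S U, P R; total weight 5+1+10+14 = 30.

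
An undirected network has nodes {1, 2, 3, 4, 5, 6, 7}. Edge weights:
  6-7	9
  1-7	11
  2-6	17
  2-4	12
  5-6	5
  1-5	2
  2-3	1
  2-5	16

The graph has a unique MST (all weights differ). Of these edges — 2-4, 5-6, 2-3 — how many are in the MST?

Kruskal: consider edges lightest-first.
2-3 (1): add — endpoints in different components.
1-5 (2): add — endpoints in different components.
5-6 (5): add — endpoints in different components.
6-7 (9): add — endpoints in different components.
1-7 (11): skip — 1 and 7 already connected.
2-4 (12): add — endpoints in different components.
2-5 (16): add — endpoints in different components.
MST edge set: {2-3, 1-5, 5-6, 6-7, 2-4, 2-5}.
Of the listed edges, {2-4, 5-6, 2-3} are in the MST → 3.

3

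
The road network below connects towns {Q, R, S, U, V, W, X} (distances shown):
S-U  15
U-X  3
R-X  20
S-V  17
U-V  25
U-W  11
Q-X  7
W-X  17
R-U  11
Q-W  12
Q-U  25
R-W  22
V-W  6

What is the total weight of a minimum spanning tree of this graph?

Sort edges by weight, then run Kruskal:
U-X (3): add — endpoints in different components.
V-W (6): add — endpoints in different components.
Q-X (7): add — endpoints in different components.
R-U (11): add — endpoints in different components.
U-W (11): add — endpoints in different components.
Q-W (12): skip — Q and W already connected.
S-U (15): add — endpoints in different components.
MST edges: U-X, V-W, Q-X, R-U, U-W, S-U; total weight 3+6+7+11+11+15 = 53.

53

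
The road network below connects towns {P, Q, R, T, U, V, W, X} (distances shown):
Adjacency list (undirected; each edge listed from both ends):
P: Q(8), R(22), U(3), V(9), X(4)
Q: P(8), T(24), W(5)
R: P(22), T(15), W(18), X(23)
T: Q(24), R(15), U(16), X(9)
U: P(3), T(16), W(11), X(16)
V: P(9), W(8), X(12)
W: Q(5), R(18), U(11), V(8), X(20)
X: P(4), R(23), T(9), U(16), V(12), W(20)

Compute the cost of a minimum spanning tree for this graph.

Grow the tree from R using Prim:
Step 1: cheapest edge leaving the tree is R–T (15); add T.
Step 2: cheapest edge leaving the tree is T–X (9); add X.
Step 3: cheapest edge leaving the tree is P–X (4); add P.
Step 4: cheapest edge leaving the tree is P–U (3); add U.
Step 5: cheapest edge leaving the tree is P–Q (8); add Q.
Step 6: cheapest edge leaving the tree is Q–W (5); add W.
Step 7: cheapest edge leaving the tree is V–W (8); add V.
MST edges: R–T, T–X, P–X, P–U, P–Q, Q–W, V–W; total weight 15+9+4+3+8+5+8 = 52.

52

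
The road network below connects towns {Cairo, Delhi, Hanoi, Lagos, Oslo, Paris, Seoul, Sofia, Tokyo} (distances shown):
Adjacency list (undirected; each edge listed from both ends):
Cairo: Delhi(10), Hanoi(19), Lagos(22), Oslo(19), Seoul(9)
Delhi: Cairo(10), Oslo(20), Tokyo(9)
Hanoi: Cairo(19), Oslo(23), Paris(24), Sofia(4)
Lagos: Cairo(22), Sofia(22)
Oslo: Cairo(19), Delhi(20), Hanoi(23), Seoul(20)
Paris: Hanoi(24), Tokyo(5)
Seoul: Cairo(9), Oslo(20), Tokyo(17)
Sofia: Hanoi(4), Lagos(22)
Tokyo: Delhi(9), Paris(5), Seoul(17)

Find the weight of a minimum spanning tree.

Sort edges by weight, then run Kruskal:
Hanoi—Sofia (4): add — endpoints in different components.
Paris—Tokyo (5): add — endpoints in different components.
Cairo—Seoul (9): add — endpoints in different components.
Delhi—Tokyo (9): add — endpoints in different components.
Cairo—Delhi (10): add — endpoints in different components.
Seoul—Tokyo (17): skip — Seoul and Tokyo already connected.
Cairo—Hanoi (19): add — endpoints in different components.
Cairo—Oslo (19): add — endpoints in different components.
Delhi—Oslo (20): skip — Oslo and Delhi already connected.
Oslo—Seoul (20): skip — Oslo and Seoul already connected.
Cairo—Lagos (22): add — endpoints in different components.
MST edges: Hanoi—Sofia, Paris—Tokyo, Cairo—Seoul, Delhi—Tokyo, Cairo—Delhi, Cairo—Hanoi, Cairo—Oslo, Cairo—Lagos; total weight 4+5+9+9+10+19+19+22 = 97.

97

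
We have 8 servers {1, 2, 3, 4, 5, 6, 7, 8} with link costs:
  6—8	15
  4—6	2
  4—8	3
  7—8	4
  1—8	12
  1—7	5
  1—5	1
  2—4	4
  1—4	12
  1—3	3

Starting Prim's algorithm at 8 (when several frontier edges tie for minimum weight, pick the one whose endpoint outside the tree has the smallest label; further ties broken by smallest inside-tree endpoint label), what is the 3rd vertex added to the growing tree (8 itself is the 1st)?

6

Prim, starting at 8.
Step 1: frontier [4—8 3, 7—8 4, 1—8 12, 6—8 15] → take 4—8 (3); add 4.
Step 2: frontier [4—6 2, 2—4 4, 1—4 12, 7—8 4, 1—8 12, 6—8 15] → take 4—6 (2); add 6.
Step 3: frontier [2—4 4, 1—4 12, 7—8 4, 1—8 12] → take 2—4 (4); add 2.
Step 4: frontier [1—4 12, 7—8 4, 1—8 12] → take 7—8 (4); add 7.
Step 5: frontier [1—4 12, 1—7 5, 1—8 12] → take 1—7 (5); add 1.
Step 6: frontier [1—5 1, 1—3 3] → take 1—5 (1); add 5.
Step 7: frontier [1—3 3] → take 1—3 (3); add 3.
Vertex order: 8, 4, 6, 2, 7, 1, 5, 3. The 3rd vertex is 6.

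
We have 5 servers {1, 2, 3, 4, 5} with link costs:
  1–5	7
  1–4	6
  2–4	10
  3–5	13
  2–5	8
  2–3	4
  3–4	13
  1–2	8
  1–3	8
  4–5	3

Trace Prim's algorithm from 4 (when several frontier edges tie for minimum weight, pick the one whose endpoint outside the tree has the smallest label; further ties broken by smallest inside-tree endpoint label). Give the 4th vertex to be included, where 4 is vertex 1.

2

Prim's algorithm from 4:
Step 1: cheapest edge leaving the tree is 4–5 (3); add 5.
Step 2: cheapest edge leaving the tree is 1–4 (6); add 1.
Step 3: cheapest edge leaving the tree is 1–2 (8); add 2.
Step 4: cheapest edge leaving the tree is 2–3 (4); add 3.
Vertex order: 4, 5, 1, 2, 3. The 4th vertex is 2.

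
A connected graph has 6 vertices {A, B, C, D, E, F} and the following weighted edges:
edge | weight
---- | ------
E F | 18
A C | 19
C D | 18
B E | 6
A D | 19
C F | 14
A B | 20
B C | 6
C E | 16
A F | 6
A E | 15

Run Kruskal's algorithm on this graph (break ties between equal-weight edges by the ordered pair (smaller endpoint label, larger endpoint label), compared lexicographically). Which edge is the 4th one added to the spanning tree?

Kruskal: consider edges lightest-first.
A F (6): add. Components now {A,F} {B} {C} {D} {E}
B C (6): add. Components now {A,F} {B,C} {D} {E}
B E (6): add. Components now {A,F} {B,C,E} {D}
C F (14): add. Components now {A,B,C,E,F} {D}
A E (15): skip — A and E already connected.
C E (16): skip — C and E already connected.
C D (18): add. Components now {A,B,C,D,E,F}
The 4th edge added is C F.

C-F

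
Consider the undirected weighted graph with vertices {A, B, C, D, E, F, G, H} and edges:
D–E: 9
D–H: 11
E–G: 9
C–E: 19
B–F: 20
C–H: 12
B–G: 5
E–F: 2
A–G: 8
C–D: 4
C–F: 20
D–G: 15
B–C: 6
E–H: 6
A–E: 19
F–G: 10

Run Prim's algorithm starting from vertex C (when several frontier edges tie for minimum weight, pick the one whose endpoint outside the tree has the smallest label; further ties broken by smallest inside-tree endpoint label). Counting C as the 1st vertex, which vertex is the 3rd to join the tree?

Grow the tree from C using Prim:
Step 1: cheapest edge leaving the tree is C–D (4); add D.
Step 2: cheapest edge leaving the tree is B–C (6); add B.
Step 3: cheapest edge leaving the tree is B–G (5); add G.
Step 4: cheapest edge leaving the tree is A–G (8); add A.
Step 5: cheapest edge leaving the tree is D–E (9); add E.
Step 6: cheapest edge leaving the tree is E–F (2); add F.
Step 7: cheapest edge leaving the tree is E–H (6); add H.
Vertex order: C, D, B, G, A, E, F, H. The 3rd vertex is B.

B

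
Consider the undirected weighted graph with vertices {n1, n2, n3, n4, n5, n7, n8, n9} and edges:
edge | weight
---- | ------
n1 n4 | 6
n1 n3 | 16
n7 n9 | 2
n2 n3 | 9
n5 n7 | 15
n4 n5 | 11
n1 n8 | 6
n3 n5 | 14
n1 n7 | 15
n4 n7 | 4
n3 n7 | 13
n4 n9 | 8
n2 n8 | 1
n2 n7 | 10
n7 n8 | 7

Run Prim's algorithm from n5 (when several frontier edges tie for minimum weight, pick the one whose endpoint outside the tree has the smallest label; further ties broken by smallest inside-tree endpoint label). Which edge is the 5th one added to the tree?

n1-n8

Grow the tree from n5 using Prim:
Step 1: cheapest edge leaving the tree is n4 n5 (11); add n4.
Step 2: cheapest edge leaving the tree is n4 n7 (4); add n7.
Step 3: cheapest edge leaving the tree is n7 n9 (2); add n9.
Step 4: cheapest edge leaving the tree is n1 n4 (6); add n1.
Step 5: cheapest edge leaving the tree is n1 n8 (6); add n8.
Step 6: cheapest edge leaving the tree is n2 n8 (1); add n2.
Step 7: cheapest edge leaving the tree is n2 n3 (9); add n3.
The 5th edge added is n1 n8.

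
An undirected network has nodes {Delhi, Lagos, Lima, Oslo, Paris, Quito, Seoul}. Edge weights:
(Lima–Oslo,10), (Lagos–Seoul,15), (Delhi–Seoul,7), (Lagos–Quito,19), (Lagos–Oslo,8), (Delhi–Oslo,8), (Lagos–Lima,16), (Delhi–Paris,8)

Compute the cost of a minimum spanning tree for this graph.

Grow the tree from Quito using Prim:
Step 1: cheapest edge leaving the tree is Lagos–Quito (19); add Lagos.
Step 2: cheapest edge leaving the tree is Lagos–Oslo (8); add Oslo.
Step 3: cheapest edge leaving the tree is Delhi–Oslo (8); add Delhi.
Step 4: cheapest edge leaving the tree is Delhi–Seoul (7); add Seoul.
Step 5: cheapest edge leaving the tree is Delhi–Paris (8); add Paris.
Step 6: cheapest edge leaving the tree is Lima–Oslo (10); add Lima.
MST edges: Lagos–Quito, Lagos–Oslo, Delhi–Oslo, Delhi–Seoul, Delhi–Paris, Lima–Oslo; total weight 19+8+8+7+8+10 = 60.

60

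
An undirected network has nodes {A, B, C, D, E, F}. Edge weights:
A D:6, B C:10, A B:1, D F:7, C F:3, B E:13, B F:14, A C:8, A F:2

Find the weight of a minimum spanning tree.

25

Grow the tree from F using Prim:
Step 1: cheapest edge leaving the tree is A F (2); add A.
Step 2: cheapest edge leaving the tree is A B (1); add B.
Step 3: cheapest edge leaving the tree is C F (3); add C.
Step 4: cheapest edge leaving the tree is A D (6); add D.
Step 5: cheapest edge leaving the tree is B E (13); add E.
MST edges: A F, A B, C F, A D, B E; total weight 2+1+3+6+13 = 25.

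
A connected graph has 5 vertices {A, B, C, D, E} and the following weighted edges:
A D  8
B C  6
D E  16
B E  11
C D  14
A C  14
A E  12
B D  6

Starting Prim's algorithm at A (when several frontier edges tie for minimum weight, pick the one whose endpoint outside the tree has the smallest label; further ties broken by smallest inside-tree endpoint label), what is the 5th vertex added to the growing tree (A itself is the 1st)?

E

Prim, starting at A.
Step 1: cheapest edge leaving the tree is A D (8); add D.
Step 2: cheapest edge leaving the tree is B D (6); add B.
Step 3: cheapest edge leaving the tree is B C (6); add C.
Step 4: cheapest edge leaving the tree is B E (11); add E.
Vertex order: A, D, B, C, E. The 5th vertex is E.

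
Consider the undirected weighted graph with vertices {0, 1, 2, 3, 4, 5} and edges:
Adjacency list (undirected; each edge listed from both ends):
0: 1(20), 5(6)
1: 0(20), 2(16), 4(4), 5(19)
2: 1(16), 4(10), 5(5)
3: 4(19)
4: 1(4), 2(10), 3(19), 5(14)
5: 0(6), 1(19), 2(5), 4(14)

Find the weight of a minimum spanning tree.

44

Prim, starting at 5.
Step 1: frontier [2—5 5, 0—5 6, 4—5 14, 1—5 19] → take 2—5 (5); add 2.
Step 2: frontier [2—4 10, 1—2 16, 0—5 6, 4—5 14, 1—5 19] → take 0—5 (6); add 0.
Step 3: frontier [0—1 20, 2—4 10, 1—2 16, 4—5 14, 1—5 19] → take 2—4 (10); add 4.
Step 4: frontier [0—1 20, 1—2 16, 1—4 4, 3—4 19, 1—5 19] → take 1—4 (4); add 1.
Step 5: frontier [3—4 19] → take 3—4 (19); add 3.
MST edges: 2—5, 0—5, 2—4, 1—4, 3—4; total weight 5+6+10+4+19 = 44.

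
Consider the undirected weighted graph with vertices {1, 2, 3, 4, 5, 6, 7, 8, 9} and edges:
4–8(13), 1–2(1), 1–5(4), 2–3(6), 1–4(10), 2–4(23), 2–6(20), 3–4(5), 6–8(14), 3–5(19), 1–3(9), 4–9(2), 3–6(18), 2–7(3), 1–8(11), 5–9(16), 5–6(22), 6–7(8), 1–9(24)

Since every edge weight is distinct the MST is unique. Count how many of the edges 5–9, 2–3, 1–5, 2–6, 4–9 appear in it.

3

Kruskal's algorithm — process edges by increasing weight (ties by edge label):
1–2 (1): add — endpoints in different components.
4–9 (2): add — endpoints in different components.
2–7 (3): add — endpoints in different components.
1–5 (4): add — endpoints in different components.
3–4 (5): add — endpoints in different components.
2–3 (6): add — endpoints in different components.
6–7 (8): add — endpoints in different components.
1–3 (9): skip — 1 and 3 already connected.
1–4 (10): skip — 1 and 4 already connected.
1–8 (11): add — endpoints in different components.
MST edge set: {1–2, 4–9, 2–7, 1–5, 3–4, 2–3, 6–7, 1–8}.
Of the listed edges, {2–3, 1–5, 4–9} are in the MST → 3.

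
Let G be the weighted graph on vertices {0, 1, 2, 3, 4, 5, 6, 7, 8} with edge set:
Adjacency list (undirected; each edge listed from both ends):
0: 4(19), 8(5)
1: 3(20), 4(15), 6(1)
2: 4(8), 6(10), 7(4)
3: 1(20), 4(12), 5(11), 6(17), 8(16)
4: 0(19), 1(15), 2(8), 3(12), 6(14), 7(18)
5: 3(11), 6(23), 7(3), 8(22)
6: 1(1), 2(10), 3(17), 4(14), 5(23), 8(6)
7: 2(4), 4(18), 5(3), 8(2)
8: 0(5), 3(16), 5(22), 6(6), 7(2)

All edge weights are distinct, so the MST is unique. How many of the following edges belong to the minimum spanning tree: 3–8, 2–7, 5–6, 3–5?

Kruskal's algorithm — process edges by increasing weight (ties by edge label):
1–6 (1): add — endpoints in different components.
7–8 (2): add — endpoints in different components.
5–7 (3): add — endpoints in different components.
2–7 (4): add — endpoints in different components.
0–8 (5): add — endpoints in different components.
6–8 (6): add — endpoints in different components.
2–4 (8): add — endpoints in different components.
2–6 (10): skip — 2 and 6 already connected.
3–5 (11): add — endpoints in different components.
MST edge set: {1–6, 7–8, 5–7, 2–7, 0–8, 6–8, 2–4, 3–5}.
Of the listed edges, {2–7, 3–5} are in the MST → 2.

2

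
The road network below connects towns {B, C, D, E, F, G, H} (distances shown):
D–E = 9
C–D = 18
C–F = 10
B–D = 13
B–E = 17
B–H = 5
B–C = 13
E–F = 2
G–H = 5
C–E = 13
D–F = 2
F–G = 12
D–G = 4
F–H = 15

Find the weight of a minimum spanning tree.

Grow the tree from C using Prim:
Step 1: cheapest edge leaving the tree is C–F (10); add F.
Step 2: cheapest edge leaving the tree is D–F (2); add D.
Step 3: cheapest edge leaving the tree is E–F (2); add E.
Step 4: cheapest edge leaving the tree is D–G (4); add G.
Step 5: cheapest edge leaving the tree is G–H (5); add H.
Step 6: cheapest edge leaving the tree is B–H (5); add B.
MST edges: C–F, D–F, E–F, D–G, G–H, B–H; total weight 10+2+2+4+5+5 = 28.

28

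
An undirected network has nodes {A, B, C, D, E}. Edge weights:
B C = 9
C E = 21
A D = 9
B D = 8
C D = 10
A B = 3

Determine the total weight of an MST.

Kruskal: consider edges lightest-first.
A B (3): add — endpoints in different components.
B D (8): add — endpoints in different components.
A D (9): skip — A and D already connected.
B C (9): add — endpoints in different components.
C D (10): skip — C and D already connected.
C E (21): add — endpoints in different components.
MST edges: A B, B D, B C, C E; total weight 3+8+9+21 = 41.

41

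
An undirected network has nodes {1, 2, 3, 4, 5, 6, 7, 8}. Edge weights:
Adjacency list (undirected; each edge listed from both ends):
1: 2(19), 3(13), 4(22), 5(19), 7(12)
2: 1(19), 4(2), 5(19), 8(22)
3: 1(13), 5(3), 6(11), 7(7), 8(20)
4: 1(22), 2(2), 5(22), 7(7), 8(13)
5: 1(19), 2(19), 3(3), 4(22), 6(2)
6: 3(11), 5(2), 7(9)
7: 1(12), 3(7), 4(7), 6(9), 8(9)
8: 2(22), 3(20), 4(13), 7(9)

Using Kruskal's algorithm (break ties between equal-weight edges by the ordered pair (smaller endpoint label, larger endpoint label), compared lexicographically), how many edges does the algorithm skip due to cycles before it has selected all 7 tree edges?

2

Kruskal: consider edges lightest-first.
2–4 (2): add — endpoints in different components.
5–6 (2): add — endpoints in different components.
3–5 (3): add — endpoints in different components.
3–7 (7): add — endpoints in different components.
4–7 (7): add — endpoints in different components.
6–7 (9): skip — 6 and 7 already connected.
7–8 (9): add — endpoints in different components.
3–6 (11): skip — 3 and 6 already connected.
1–7 (12): add — endpoints in different components.
Edges rejected before the tree was complete: 2.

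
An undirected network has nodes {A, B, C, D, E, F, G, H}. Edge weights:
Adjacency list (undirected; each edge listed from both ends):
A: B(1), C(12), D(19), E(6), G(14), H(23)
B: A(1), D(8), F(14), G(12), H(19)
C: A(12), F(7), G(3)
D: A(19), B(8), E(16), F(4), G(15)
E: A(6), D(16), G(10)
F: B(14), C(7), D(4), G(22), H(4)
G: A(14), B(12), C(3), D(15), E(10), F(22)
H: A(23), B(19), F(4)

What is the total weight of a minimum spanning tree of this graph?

33

Prim, starting at H.
Step 1: cheapest edge leaving the tree is F-H (4); add F.
Step 2: cheapest edge leaving the tree is D-F (4); add D.
Step 3: cheapest edge leaving the tree is C-F (7); add C.
Step 4: cheapest edge leaving the tree is C-G (3); add G.
Step 5: cheapest edge leaving the tree is B-D (8); add B.
Step 6: cheapest edge leaving the tree is A-B (1); add A.
Step 7: cheapest edge leaving the tree is A-E (6); add E.
MST edges: F-H, D-F, C-F, C-G, B-D, A-B, A-E; total weight 4+4+7+3+8+1+6 = 33.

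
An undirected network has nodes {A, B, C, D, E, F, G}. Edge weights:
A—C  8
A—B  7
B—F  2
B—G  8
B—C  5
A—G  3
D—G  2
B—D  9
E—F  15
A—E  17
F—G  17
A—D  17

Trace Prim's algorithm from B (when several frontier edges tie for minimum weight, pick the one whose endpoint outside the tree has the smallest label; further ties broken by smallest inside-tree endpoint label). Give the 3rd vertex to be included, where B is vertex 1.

C

Grow the tree from B using Prim:
Step 1: cheapest edge leaving the tree is B—F (2); add F.
Step 2: cheapest edge leaving the tree is B—C (5); add C.
Step 3: cheapest edge leaving the tree is A—B (7); add A.
Step 4: cheapest edge leaving the tree is A—G (3); add G.
Step 5: cheapest edge leaving the tree is D—G (2); add D.
Step 6: cheapest edge leaving the tree is E—F (15); add E.
Vertex order: B, F, C, A, G, D, E. The 3rd vertex is C.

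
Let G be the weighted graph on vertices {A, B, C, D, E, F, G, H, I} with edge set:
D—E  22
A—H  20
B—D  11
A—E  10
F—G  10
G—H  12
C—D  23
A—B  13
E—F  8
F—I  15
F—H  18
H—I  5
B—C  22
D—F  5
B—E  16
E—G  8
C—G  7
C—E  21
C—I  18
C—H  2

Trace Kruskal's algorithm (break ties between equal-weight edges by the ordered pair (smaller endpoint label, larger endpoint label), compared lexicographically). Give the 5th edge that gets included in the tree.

E-F

Sort edges by weight, then run Kruskal:
C—H (2): add — endpoints in different components.
D—F (5): add — endpoints in different components.
H—I (5): add — endpoints in different components.
C—G (7): add — endpoints in different components.
E—F (8): add — endpoints in different components.
E—G (8): add — endpoints in different components.
A—E (10): add — endpoints in different components.
F—G (10): skip — F and G already connected.
B—D (11): add — endpoints in different components.
The 5th edge added is E—F.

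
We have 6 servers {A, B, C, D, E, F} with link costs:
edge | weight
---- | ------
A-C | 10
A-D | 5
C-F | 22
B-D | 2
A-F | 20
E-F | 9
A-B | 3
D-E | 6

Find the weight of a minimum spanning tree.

30

Kruskal: consider edges lightest-first.
B-D (2): add — endpoints in different components.
A-B (3): add — endpoints in different components.
A-D (5): skip — A and D already connected.
D-E (6): add — endpoints in different components.
E-F (9): add — endpoints in different components.
A-C (10): add — endpoints in different components.
MST edges: B-D, A-B, D-E, E-F, A-C; total weight 2+3+6+9+10 = 30.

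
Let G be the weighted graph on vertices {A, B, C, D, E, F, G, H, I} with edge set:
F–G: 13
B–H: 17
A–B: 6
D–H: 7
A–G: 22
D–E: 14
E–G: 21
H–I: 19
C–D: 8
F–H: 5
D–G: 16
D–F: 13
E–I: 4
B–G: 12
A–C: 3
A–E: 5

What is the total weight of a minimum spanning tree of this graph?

Sort edges by weight, then run Kruskal:
A–C (3): add — endpoints in different components.
E–I (4): add — endpoints in different components.
A–E (5): add — endpoints in different components.
F–H (5): add — endpoints in different components.
A–B (6): add — endpoints in different components.
D–H (7): add — endpoints in different components.
C–D (8): add — endpoints in different components.
B–G (12): add — endpoints in different components.
MST edges: A–C, E–I, A–E, F–H, A–B, D–H, C–D, B–G; total weight 3+4+5+5+6+7+8+12 = 50.

50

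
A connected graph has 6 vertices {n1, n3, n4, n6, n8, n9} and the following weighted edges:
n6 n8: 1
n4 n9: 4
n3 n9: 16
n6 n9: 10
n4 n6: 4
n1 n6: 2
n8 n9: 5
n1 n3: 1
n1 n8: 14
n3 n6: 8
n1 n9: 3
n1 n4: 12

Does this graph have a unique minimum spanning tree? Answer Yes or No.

No

Kruskal's algorithm — process edges by increasing weight (ties by edge label):
n1 n3 (1): add — endpoints in different components.
n6 n8 (1): add — endpoints in different components.
n1 n6 (2): add — endpoints in different components.
n1 n9 (3): add — endpoints in different components.
n4 n6 (4): add — endpoints in different components.
Non-tree edge n4 n9 has weight 4, equal to the heaviest edge on its tree cycle — swapping gives another MST of the same weight. Not unique.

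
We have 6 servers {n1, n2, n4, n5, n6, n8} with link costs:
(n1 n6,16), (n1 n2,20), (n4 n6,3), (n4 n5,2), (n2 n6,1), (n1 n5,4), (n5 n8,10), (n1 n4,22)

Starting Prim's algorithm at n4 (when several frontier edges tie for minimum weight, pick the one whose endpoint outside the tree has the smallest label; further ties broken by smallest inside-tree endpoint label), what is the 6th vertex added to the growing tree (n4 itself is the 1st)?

Grow the tree from n4 using Prim:
Step 1: cheapest edge leaving the tree is n4 n5 (2); add n5.
Step 2: cheapest edge leaving the tree is n4 n6 (3); add n6.
Step 3: cheapest edge leaving the tree is n2 n6 (1); add n2.
Step 4: cheapest edge leaving the tree is n1 n5 (4); add n1.
Step 5: cheapest edge leaving the tree is n5 n8 (10); add n8.
Vertex order: n4, n5, n6, n2, n1, n8. The 6th vertex is n8.

n8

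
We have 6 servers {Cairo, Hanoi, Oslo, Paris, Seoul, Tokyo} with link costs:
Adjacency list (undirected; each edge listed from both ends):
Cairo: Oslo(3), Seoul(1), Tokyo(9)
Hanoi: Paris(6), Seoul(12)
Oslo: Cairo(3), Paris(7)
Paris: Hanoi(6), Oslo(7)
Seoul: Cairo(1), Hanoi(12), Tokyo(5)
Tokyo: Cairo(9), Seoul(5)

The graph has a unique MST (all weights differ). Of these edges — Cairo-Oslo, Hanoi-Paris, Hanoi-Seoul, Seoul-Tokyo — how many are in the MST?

Sort edges by weight, then run Kruskal:
Cairo-Seoul (1): add — endpoints in different components.
Cairo-Oslo (3): add — endpoints in different components.
Seoul-Tokyo (5): add — endpoints in different components.
Hanoi-Paris (6): add — endpoints in different components.
Oslo-Paris (7): add — endpoints in different components.
MST edge set: {Cairo-Seoul, Cairo-Oslo, Seoul-Tokyo, Hanoi-Paris, Oslo-Paris}.
Of the listed edges, {Cairo-Oslo, Hanoi-Paris, Seoul-Tokyo} are in the MST → 3.

3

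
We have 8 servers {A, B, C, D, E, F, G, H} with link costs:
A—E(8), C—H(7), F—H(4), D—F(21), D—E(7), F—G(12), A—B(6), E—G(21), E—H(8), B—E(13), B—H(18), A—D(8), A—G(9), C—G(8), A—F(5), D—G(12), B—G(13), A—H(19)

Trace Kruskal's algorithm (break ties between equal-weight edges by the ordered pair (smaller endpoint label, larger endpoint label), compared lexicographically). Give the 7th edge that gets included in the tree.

C-G

Kruskal's algorithm — process edges by increasing weight (ties by edge label):
F—H (4): add — endpoints in different components.
A—F (5): add — endpoints in different components.
A—B (6): add — endpoints in different components.
C—H (7): add — endpoints in different components.
D—E (7): add — endpoints in different components.
A—D (8): add — endpoints in different components.
A—E (8): skip — A and E already connected.
C—G (8): add — endpoints in different components.
The 7th edge added is C—G.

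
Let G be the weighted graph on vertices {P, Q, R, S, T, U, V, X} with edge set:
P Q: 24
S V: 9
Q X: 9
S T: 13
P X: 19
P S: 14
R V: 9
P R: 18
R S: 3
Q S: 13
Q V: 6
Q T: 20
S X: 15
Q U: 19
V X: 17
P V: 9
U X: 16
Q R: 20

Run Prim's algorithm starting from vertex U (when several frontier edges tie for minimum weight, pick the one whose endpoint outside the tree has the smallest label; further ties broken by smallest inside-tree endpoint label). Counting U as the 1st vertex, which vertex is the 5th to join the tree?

Prim's algorithm from U:
Step 1: cheapest edge leaving the tree is U X (16); add X.
Step 2: cheapest edge leaving the tree is Q X (9); add Q.
Step 3: cheapest edge leaving the tree is Q V (6); add V.
Step 4: cheapest edge leaving the tree is P V (9); add P.
Step 5: cheapest edge leaving the tree is R V (9); add R.
Step 6: cheapest edge leaving the tree is R S (3); add S.
Step 7: cheapest edge leaving the tree is S T (13); add T.
Vertex order: U, X, Q, V, P, R, S, T. The 5th vertex is P.

P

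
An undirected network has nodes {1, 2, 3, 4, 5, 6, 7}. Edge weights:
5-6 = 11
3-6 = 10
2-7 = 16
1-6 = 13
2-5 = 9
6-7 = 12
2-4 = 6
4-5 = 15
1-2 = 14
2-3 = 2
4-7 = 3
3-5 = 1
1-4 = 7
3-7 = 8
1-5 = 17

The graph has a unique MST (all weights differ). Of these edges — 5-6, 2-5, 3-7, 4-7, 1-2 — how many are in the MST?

1

Sort edges by weight, then run Kruskal:
3-5 (1): add. Components now {1} {2} {3,5} {4} {6} {7}
2-3 (2): add. Components now {1} {2,3,5} {4} {6} {7}
4-7 (3): add. Components now {1} {2,3,5} {4,7} {6}
2-4 (6): add. Components now {1} {2,3,4,5,7} {6}
1-4 (7): add. Components now {1,2,3,4,5,7} {6}
3-7 (8): skip — 3 and 7 already connected.
2-5 (9): skip — 2 and 5 already connected.
3-6 (10): add. Components now {1,2,3,4,5,6,7}
MST edge set: {3-5, 2-3, 4-7, 2-4, 1-4, 3-6}.
Of the listed edges, {4-7} are in the MST → 1.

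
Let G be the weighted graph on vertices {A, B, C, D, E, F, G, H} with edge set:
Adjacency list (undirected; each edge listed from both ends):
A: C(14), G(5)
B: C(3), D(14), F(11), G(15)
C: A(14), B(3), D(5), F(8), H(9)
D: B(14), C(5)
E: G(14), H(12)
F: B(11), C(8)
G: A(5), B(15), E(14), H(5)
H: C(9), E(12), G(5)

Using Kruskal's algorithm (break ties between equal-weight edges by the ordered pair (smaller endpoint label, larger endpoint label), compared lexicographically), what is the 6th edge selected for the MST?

C-H

Sort edges by weight, then run Kruskal:
B–C (3): add — endpoints in different components.
A–G (5): add — endpoints in different components.
C–D (5): add — endpoints in different components.
G–H (5): add — endpoints in different components.
C–F (8): add — endpoints in different components.
C–H (9): add — endpoints in different components.
B–F (11): skip — B and F already connected.
E–H (12): add — endpoints in different components.
The 6th edge added is C–H.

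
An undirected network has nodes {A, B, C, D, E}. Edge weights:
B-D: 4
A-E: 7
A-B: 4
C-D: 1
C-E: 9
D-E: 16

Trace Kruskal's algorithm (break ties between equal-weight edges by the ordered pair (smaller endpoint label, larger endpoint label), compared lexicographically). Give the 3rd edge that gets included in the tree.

B-D

Sort edges by weight, then run Kruskal:
C-D (1): add. Components now {A} {B} {C,D} {E}
A-B (4): add. Components now {A,B} {C,D} {E}
B-D (4): add. Components now {A,B,C,D} {E}
A-E (7): add. Components now {A,B,C,D,E}
The 3rd edge added is B-D.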